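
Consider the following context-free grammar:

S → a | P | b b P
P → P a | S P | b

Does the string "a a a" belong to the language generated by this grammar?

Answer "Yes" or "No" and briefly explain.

No - no valid derivation exists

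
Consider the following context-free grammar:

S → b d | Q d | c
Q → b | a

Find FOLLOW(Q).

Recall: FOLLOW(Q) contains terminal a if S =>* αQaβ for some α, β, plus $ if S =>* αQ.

We compute FOLLOW(Q) using the standard algorithm.
FOLLOW(S) starts with {$}.
FIRST(Q) = {a, b}
FIRST(S) = {a, b, c}
FOLLOW(Q) = {d}
FOLLOW(S) = {$}
Therefore, FOLLOW(Q) = {d}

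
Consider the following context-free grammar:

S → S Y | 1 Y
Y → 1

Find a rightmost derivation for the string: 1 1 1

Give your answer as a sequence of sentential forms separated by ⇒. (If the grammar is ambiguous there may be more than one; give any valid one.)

S ⇒ S Y ⇒ S 1 ⇒ 1 Y 1 ⇒ 1 1 1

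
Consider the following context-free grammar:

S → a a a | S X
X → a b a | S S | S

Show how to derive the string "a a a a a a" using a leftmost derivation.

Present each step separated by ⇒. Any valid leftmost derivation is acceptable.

S ⇒ S X ⇒ a a a X ⇒ a a a S ⇒ a a a a a a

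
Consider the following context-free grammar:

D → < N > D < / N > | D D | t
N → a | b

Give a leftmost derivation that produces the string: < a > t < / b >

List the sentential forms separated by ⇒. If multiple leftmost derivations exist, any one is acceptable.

D ⇒ < N > D < / N > ⇒ < a > D < / N > ⇒ < a > t < / N > ⇒ < a > t < / b >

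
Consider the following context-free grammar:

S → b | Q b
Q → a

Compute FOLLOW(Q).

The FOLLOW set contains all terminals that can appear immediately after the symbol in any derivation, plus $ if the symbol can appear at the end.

We compute FOLLOW(Q) using the standard algorithm.
FOLLOW(S) starts with {$}.
FIRST(Q) = {a}
FIRST(S) = {a, b}
FOLLOW(Q) = {b}
FOLLOW(S) = {$}
Therefore, FOLLOW(Q) = {b}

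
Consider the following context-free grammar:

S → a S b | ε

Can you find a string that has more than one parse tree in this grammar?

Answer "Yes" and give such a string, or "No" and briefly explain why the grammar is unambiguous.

No - the grammar is unambiguous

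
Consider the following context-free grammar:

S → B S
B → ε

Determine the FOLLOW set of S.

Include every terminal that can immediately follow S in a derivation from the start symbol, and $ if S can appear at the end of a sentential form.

We compute FOLLOW(S) using the standard algorithm.
FOLLOW(S) starts with {$}.
FIRST(B) = {ε}
FIRST(S) = {}
FOLLOW(B) = {}
FOLLOW(S) = {$}
Therefore, FOLLOW(S) = {$}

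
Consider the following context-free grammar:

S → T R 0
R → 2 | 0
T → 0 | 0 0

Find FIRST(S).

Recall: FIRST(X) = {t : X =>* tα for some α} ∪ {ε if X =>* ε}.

We compute FIRST(S) using the standard algorithm.
FIRST(R) = {0, 2}
FIRST(S) = {0}
FIRST(T) = {0}
Therefore, FIRST(S) = {0}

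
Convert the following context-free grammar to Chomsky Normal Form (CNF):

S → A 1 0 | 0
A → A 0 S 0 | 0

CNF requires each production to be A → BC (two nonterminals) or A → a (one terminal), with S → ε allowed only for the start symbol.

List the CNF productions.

T1 → 1; T0 → 0; S → 0; A → 0; S → A X0; X0 → T1 T0; A → A X1; X1 → T0 X2; X2 → S T0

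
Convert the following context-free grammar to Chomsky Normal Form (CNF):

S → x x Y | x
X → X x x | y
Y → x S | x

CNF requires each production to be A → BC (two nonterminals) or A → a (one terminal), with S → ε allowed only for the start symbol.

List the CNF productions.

TX → x; S → x; X → y; Y → x; S → TX X0; X0 → TX Y; X → X X1; X1 → TX TX; Y → TX S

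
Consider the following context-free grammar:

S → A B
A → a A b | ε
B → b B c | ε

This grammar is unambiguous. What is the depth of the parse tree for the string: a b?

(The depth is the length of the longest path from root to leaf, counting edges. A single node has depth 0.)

3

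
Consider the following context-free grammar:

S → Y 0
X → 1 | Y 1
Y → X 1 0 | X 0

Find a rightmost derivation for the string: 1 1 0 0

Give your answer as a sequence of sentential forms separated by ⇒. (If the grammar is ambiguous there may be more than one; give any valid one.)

S ⇒ Y 0 ⇒ X 1 0 0 ⇒ 1 1 0 0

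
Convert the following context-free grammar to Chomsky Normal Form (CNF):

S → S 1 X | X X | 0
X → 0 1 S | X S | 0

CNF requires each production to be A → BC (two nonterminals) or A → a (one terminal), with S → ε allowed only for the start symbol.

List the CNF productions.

T1 → 1; S → 0; T0 → 0; X → 0; S → S X0; X0 → T1 X; S → X X; X → T0 X1; X1 → T1 S; X → X S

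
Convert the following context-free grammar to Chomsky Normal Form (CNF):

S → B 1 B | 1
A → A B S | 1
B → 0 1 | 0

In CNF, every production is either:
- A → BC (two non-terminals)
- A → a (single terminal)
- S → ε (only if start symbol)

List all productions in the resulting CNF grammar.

T1 → 1; S → 1; A → 1; T0 → 0; B → 0; S → B X0; X0 → T1 B; A → A X1; X1 → B S; B → T0 T1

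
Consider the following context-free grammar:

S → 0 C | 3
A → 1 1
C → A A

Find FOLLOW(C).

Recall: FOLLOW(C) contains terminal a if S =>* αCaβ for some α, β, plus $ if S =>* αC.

We compute FOLLOW(C) using the standard algorithm.
FOLLOW(S) starts with {$}.
FIRST(A) = {1}
FIRST(C) = {1}
FIRST(S) = {0, 3}
FOLLOW(A) = {$, 1}
FOLLOW(C) = {$}
FOLLOW(S) = {$}
Therefore, FOLLOW(C) = {$}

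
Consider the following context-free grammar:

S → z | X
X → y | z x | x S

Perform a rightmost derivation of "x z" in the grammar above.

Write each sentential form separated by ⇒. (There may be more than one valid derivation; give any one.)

S ⇒ X ⇒ x S ⇒ x z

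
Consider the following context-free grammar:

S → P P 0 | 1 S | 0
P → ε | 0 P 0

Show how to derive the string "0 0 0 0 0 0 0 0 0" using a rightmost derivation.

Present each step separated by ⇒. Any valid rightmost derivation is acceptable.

S ⇒ P P 0 ⇒ P 0 ⇒ 0 P 0 0 ⇒ 0 0 P 0 0 0 ⇒ 0 0 0 P 0 0 0 0 ⇒ 0 0 0 0 P 0 0 0 0 0 ⇒ 0 0 0 0 0 0 0 0 0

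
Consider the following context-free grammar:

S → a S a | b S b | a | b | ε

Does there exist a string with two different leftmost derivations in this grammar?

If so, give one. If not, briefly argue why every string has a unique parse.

No - every string in the language has a unique leftmost derivation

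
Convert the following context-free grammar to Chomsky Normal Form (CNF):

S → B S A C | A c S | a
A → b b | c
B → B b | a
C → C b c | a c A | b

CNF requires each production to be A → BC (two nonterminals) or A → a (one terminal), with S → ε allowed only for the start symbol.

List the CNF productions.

TC → c; S → a; TB → b; A → c; B → a; TA → a; C → b; S → B X0; X0 → S X1; X1 → A C; S → A X2; X2 → TC S; A → TB TB; B → B TB; C → C X3; X3 → TB TC; C → TA X4; X4 → TC A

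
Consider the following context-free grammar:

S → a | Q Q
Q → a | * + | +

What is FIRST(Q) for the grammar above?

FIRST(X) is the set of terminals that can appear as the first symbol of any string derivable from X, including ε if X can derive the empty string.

We compute FIRST(Q) using the standard algorithm.
FIRST(Q) = {*, +, a}
FIRST(S) = {*, +, a}
Therefore, FIRST(Q) = {*, +, a}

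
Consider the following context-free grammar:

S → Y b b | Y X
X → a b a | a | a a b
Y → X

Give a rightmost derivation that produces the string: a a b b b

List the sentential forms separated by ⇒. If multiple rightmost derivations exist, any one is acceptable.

S ⇒ Y b b ⇒ X b b ⇒ a a b b b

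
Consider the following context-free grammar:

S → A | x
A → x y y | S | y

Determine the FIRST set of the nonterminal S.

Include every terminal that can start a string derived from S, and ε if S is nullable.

We compute FIRST(S) using the standard algorithm.
FIRST(A) = {x, y}
FIRST(S) = {x, y}
Therefore, FIRST(S) = {x, y}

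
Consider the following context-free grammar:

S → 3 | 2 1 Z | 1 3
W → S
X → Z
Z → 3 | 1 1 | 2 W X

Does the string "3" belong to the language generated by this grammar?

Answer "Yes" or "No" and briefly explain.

Yes - a valid derivation exists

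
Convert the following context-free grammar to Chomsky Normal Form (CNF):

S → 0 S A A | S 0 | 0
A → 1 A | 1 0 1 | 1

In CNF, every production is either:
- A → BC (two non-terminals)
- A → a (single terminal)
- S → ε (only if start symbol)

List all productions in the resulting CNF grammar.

T0 → 0; S → 0; T1 → 1; A → 1; S → T0 X0; X0 → S X1; X1 → A A; S → S T0; A → T1 A; A → T1 X2; X2 → T0 T1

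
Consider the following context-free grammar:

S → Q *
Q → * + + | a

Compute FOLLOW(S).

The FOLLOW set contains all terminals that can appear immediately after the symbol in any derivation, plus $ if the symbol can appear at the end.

We compute FOLLOW(S) using the standard algorithm.
FOLLOW(S) starts with {$}.
FIRST(Q) = {*, a}
FIRST(S) = {*, a}
FOLLOW(Q) = {*}
FOLLOW(S) = {$}
Therefore, FOLLOW(S) = {$}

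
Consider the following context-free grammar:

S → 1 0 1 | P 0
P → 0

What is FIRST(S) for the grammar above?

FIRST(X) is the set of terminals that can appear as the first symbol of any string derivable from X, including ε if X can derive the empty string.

We compute FIRST(S) using the standard algorithm.
FIRST(P) = {0}
FIRST(S) = {0, 1}
Therefore, FIRST(S) = {0, 1}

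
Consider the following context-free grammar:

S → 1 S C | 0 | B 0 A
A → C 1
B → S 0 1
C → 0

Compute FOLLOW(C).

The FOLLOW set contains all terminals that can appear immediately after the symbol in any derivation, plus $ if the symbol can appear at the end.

We compute FOLLOW(C) using the standard algorithm.
FOLLOW(S) starts with {$}.
FIRST(A) = {0}
FIRST(B) = {0, 1}
FIRST(C) = {0}
FIRST(S) = {0, 1}
FOLLOW(A) = {$, 0}
FOLLOW(B) = {0}
FOLLOW(C) = {$, 0, 1}
FOLLOW(S) = {$, 0}
Therefore, FOLLOW(C) = {$, 0, 1}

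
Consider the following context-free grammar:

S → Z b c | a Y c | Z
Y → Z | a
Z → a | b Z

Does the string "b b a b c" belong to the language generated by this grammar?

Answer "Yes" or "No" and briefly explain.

Yes - a valid derivation exists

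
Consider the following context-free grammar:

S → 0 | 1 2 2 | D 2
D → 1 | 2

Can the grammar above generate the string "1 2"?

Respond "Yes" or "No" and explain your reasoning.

Yes - a valid derivation exists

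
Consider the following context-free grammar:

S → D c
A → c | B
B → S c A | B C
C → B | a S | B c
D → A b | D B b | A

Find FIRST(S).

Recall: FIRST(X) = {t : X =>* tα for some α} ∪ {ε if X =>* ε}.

We compute FIRST(S) using the standard algorithm.
FIRST(A) = {c}
FIRST(B) = {c}
FIRST(C) = {a, c}
FIRST(D) = {c}
FIRST(S) = {c}
Therefore, FIRST(S) = {c}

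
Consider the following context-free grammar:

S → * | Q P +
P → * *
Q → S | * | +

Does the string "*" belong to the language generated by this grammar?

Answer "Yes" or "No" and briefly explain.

Yes - a valid derivation exists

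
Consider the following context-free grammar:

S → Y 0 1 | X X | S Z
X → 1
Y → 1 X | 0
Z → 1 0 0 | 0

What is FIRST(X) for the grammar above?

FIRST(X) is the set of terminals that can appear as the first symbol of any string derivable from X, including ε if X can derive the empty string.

We compute FIRST(X) using the standard algorithm.
FIRST(S) = {0, 1}
FIRST(X) = {1}
FIRST(Y) = {0, 1}
FIRST(Z) = {0, 1}
Therefore, FIRST(X) = {1}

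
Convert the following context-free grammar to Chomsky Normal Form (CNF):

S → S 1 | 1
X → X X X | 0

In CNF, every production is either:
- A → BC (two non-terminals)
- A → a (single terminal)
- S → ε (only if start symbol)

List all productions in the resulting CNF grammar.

T1 → 1; S → 1; X → 0; S → S T1; X → X X0; X0 → X X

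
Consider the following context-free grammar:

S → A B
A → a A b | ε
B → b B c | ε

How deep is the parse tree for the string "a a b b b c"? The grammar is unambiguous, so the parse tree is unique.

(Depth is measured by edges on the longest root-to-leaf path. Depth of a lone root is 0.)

4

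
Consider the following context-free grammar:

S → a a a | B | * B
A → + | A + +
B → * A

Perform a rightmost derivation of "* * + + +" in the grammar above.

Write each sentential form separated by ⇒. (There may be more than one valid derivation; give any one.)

S ⇒ * B ⇒ * * A ⇒ * * A + + ⇒ * * + + +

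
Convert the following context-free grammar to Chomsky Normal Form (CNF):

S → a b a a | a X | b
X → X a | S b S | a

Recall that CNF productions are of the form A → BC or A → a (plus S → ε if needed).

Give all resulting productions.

TA → a; TB → b; S → b; X → a; S → TA X0; X0 → TB X1; X1 → TA TA; S → TA X; X → X TA; X → S X2; X2 → TB S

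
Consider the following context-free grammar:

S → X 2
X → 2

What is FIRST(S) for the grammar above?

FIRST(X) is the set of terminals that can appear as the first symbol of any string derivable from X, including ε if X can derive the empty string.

We compute FIRST(S) using the standard algorithm.
FIRST(S) = {2}
FIRST(X) = {2}
Therefore, FIRST(S) = {2}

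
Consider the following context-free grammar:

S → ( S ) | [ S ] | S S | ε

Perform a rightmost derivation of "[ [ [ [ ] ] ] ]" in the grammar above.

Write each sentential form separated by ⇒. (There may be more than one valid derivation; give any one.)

S ⇒ [ S ] ⇒ [ [ S ] ] ⇒ [ [ [ S ] ] ] ⇒ [ [ [ [ S ] ] ] ] ⇒ [ [ [ [ ] ] ] ]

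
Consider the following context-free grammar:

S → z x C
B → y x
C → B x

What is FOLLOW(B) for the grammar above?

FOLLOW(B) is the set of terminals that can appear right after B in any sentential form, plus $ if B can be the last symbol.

We compute FOLLOW(B) using the standard algorithm.
FOLLOW(S) starts with {$}.
FIRST(B) = {y}
FIRST(C) = {y}
FIRST(S) = {z}
FOLLOW(B) = {x}
FOLLOW(C) = {$}
FOLLOW(S) = {$}
Therefore, FOLLOW(B) = {x}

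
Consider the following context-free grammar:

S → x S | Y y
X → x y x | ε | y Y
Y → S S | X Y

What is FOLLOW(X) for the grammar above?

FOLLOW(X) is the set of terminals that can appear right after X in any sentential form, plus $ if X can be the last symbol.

We compute FOLLOW(X) using the standard algorithm.
FOLLOW(S) starts with {$}.
FIRST(S) = {x, y}
FIRST(X) = {x, y, ε}
FIRST(Y) = {x, y}
FOLLOW(S) = {$, x, y}
FOLLOW(X) = {x, y}
FOLLOW(Y) = {x, y}
Therefore, FOLLOW(X) = {x, y}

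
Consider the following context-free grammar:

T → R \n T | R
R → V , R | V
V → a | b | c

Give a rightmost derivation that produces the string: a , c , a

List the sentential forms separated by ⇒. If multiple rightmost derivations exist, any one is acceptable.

T ⇒ R ⇒ V , R ⇒ V , V , R ⇒ V , V , V ⇒ V , V , a ⇒ V , c , a ⇒ a , c , a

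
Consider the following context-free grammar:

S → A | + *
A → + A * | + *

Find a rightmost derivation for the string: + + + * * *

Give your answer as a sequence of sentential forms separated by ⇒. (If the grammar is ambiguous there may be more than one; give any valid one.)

S ⇒ A ⇒ + A * ⇒ + + A * * ⇒ + + + * * *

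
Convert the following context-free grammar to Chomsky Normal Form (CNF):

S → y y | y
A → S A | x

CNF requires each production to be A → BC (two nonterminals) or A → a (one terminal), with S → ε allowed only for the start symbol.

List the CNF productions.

TY → y; S → y; A → x; S → TY TY; A → S A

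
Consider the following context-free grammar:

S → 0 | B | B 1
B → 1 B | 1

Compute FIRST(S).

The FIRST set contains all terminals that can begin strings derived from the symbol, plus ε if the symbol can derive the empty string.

We compute FIRST(S) using the standard algorithm.
FIRST(B) = {1}
FIRST(S) = {0, 1}
Therefore, FIRST(S) = {0, 1}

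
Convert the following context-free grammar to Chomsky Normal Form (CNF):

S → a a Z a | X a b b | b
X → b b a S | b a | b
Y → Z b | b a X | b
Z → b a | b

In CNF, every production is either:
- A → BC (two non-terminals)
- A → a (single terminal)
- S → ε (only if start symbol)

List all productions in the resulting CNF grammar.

TA → a; TB → b; S → b; X → b; Y → b; Z → b; S → TA X0; X0 → TA X1; X1 → Z TA; S → X X2; X2 → TA X3; X3 → TB TB; X → TB X4; X4 → TB X5; X5 → TA S; X → TB TA; Y → Z TB; Y → TB X6; X6 → TA X; Z → TB TA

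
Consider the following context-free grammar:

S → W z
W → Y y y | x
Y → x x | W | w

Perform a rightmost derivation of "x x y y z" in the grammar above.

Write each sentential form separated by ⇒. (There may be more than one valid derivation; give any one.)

S ⇒ W z ⇒ Y y y z ⇒ x x y y z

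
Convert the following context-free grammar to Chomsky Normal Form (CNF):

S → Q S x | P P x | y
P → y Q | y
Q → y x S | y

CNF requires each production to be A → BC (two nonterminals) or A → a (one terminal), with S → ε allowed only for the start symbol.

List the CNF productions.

TX → x; S → y; TY → y; P → y; Q → y; S → Q X0; X0 → S TX; S → P X1; X1 → P TX; P → TY Q; Q → TY X2; X2 → TX S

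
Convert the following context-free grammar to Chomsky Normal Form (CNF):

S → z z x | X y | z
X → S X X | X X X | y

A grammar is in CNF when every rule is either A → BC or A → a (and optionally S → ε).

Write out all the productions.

TZ → z; TX → x; TY → y; S → z; X → y; S → TZ X0; X0 → TZ TX; S → X TY; X → S X1; X1 → X X; X → X X2; X2 → X X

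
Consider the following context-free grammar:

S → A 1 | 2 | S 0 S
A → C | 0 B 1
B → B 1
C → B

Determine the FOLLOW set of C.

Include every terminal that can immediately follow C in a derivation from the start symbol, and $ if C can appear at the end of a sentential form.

We compute FOLLOW(C) using the standard algorithm.
FOLLOW(S) starts with {$}.
FIRST(A) = {0}
FIRST(B) = {}
FIRST(C) = {}
FIRST(S) = {0, 2}
FOLLOW(A) = {1}
FOLLOW(B) = {1}
FOLLOW(C) = {1}
FOLLOW(S) = {$, 0}
Therefore, FOLLOW(C) = {1}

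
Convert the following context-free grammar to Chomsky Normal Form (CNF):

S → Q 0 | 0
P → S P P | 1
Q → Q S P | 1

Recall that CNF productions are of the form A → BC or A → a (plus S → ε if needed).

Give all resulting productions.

T0 → 0; S → 0; P → 1; Q → 1; S → Q T0; P → S X0; X0 → P P; Q → Q X1; X1 → S P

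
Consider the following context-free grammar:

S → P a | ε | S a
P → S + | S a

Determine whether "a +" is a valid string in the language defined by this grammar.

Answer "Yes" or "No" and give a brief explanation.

No - no valid derivation exists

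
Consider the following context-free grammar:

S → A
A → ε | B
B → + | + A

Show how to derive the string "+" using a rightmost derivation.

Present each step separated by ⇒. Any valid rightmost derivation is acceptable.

S ⇒ A ⇒ B ⇒ +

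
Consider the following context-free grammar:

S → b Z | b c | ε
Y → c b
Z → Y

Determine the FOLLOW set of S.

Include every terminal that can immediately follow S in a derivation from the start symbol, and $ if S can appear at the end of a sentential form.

We compute FOLLOW(S) using the standard algorithm.
FOLLOW(S) starts with {$}.
FIRST(S) = {b, ε}
FIRST(Y) = {c}
FIRST(Z) = {c}
FOLLOW(S) = {$}
FOLLOW(Y) = {$}
FOLLOW(Z) = {$}
Therefore, FOLLOW(S) = {$}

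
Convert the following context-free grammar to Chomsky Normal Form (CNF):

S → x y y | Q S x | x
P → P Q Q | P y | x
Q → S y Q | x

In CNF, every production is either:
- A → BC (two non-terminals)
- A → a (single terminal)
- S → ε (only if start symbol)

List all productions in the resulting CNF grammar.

TX → x; TY → y; S → x; P → x; Q → x; S → TX X0; X0 → TY TY; S → Q X1; X1 → S TX; P → P X2; X2 → Q Q; P → P TY; Q → S X3; X3 → TY Q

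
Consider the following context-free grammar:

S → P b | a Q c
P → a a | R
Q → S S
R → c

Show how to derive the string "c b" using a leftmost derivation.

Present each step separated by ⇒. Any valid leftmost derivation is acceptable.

S ⇒ P b ⇒ R b ⇒ c b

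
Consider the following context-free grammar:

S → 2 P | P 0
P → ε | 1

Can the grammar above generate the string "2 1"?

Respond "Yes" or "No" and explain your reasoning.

Yes - a valid derivation exists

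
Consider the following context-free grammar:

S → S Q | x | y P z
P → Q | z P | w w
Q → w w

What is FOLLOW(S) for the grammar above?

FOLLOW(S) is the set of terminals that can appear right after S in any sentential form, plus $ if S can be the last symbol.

We compute FOLLOW(S) using the standard algorithm.
FOLLOW(S) starts with {$}.
FIRST(P) = {w, z}
FIRST(Q) = {w}
FIRST(S) = {x, y}
FOLLOW(P) = {z}
FOLLOW(Q) = {$, w, z}
FOLLOW(S) = {$, w}
Therefore, FOLLOW(S) = {$, w}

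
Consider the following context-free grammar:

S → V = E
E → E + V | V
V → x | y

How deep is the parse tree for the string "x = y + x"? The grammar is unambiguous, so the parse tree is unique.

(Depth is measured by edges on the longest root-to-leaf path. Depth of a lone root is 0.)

4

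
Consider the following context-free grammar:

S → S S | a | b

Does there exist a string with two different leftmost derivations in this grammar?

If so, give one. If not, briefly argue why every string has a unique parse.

Yes - the string 'b a b b a a' has two distinct leftmost derivations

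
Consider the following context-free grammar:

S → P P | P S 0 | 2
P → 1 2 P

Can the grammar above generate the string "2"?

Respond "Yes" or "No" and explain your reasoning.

Yes - a valid derivation exists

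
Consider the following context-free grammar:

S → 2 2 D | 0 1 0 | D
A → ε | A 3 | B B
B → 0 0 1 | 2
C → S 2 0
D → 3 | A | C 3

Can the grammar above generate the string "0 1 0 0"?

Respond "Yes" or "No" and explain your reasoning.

No - no valid derivation exists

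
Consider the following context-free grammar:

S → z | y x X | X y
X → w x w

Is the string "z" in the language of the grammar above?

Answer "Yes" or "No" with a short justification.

Yes - a valid derivation exists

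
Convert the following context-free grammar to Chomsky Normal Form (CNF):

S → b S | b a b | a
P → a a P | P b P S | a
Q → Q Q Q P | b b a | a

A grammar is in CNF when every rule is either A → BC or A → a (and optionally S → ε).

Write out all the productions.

TB → b; TA → a; S → a; P → a; Q → a; S → TB S; S → TB X0; X0 → TA TB; P → TA X1; X1 → TA P; P → P X2; X2 → TB X3; X3 → P S; Q → Q X4; X4 → Q X5; X5 → Q P; Q → TB X6; X6 → TB TA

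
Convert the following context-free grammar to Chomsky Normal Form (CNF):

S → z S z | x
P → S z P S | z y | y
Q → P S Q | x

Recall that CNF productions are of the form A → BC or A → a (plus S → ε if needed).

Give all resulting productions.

TZ → z; S → x; TY → y; P → y; Q → x; S → TZ X0; X0 → S TZ; P → S X1; X1 → TZ X2; X2 → P S; P → TZ TY; Q → P X3; X3 → S Q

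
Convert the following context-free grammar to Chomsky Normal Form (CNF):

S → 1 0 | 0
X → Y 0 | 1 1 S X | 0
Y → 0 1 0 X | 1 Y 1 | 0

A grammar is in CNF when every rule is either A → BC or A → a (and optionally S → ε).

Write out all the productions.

T1 → 1; T0 → 0; S → 0; X → 0; Y → 0; S → T1 T0; X → Y T0; X → T1 X0; X0 → T1 X1; X1 → S X; Y → T0 X2; X2 → T1 X3; X3 → T0 X; Y → T1 X4; X4 → Y T1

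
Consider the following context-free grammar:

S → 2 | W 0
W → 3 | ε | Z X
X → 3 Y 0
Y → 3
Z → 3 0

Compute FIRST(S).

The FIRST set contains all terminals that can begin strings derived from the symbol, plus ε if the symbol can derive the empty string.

We compute FIRST(S) using the standard algorithm.
FIRST(S) = {0, 2, 3}
FIRST(W) = {3, ε}
FIRST(X) = {3}
FIRST(Y) = {3}
FIRST(Z) = {3}
Therefore, FIRST(S) = {0, 2, 3}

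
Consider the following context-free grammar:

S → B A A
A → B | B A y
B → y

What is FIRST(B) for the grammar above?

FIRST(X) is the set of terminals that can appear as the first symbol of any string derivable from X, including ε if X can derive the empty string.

We compute FIRST(B) using the standard algorithm.
FIRST(A) = {y}
FIRST(B) = {y}
FIRST(S) = {y}
Therefore, FIRST(B) = {y}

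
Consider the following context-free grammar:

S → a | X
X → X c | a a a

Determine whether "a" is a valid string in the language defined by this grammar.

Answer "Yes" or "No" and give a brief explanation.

Yes - a valid derivation exists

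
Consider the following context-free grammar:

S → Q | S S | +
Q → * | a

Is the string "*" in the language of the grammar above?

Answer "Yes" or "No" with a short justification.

Yes - a valid derivation exists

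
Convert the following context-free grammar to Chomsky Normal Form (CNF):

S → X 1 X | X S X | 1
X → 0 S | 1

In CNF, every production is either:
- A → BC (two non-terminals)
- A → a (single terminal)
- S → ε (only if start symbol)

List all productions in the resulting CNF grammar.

T1 → 1; S → 1; T0 → 0; X → 1; S → X X0; X0 → T1 X; S → X X1; X1 → S X; X → T0 S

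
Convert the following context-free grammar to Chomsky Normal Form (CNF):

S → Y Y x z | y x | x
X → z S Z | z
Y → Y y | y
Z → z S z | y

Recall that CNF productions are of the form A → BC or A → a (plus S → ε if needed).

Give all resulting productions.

TX → x; TZ → z; TY → y; S → x; X → z; Y → y; Z → y; S → Y X0; X0 → Y X1; X1 → TX TZ; S → TY TX; X → TZ X2; X2 → S Z; Y → Y TY; Z → TZ X3; X3 → S TZ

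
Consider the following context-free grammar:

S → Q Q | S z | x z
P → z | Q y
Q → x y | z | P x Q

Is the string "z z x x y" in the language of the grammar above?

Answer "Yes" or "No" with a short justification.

Yes - a valid derivation exists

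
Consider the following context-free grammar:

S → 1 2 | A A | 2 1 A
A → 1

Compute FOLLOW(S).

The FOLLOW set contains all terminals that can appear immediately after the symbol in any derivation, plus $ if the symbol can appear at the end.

We compute FOLLOW(S) using the standard algorithm.
FOLLOW(S) starts with {$}.
FIRST(A) = {1}
FIRST(S) = {1, 2}
FOLLOW(A) = {$, 1}
FOLLOW(S) = {$}
Therefore, FOLLOW(S) = {$}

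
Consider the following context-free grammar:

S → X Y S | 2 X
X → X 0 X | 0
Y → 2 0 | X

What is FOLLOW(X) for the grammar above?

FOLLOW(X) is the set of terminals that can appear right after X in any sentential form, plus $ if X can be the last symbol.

We compute FOLLOW(X) using the standard algorithm.
FOLLOW(S) starts with {$}.
FIRST(S) = {0, 2}
FIRST(X) = {0}
FIRST(Y) = {0, 2}
FOLLOW(S) = {$}
FOLLOW(X) = {$, 0, 2}
FOLLOW(Y) = {0, 2}
Therefore, FOLLOW(X) = {$, 0, 2}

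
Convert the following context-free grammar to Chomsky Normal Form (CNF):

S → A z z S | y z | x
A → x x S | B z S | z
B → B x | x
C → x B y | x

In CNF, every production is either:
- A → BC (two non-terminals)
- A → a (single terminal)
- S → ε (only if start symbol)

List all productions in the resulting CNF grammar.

TZ → z; TY → y; S → x; TX → x; A → z; B → x; C → x; S → A X0; X0 → TZ X1; X1 → TZ S; S → TY TZ; A → TX X2; X2 → TX S; A → B X3; X3 → TZ S; B → B TX; C → TX X4; X4 → B TY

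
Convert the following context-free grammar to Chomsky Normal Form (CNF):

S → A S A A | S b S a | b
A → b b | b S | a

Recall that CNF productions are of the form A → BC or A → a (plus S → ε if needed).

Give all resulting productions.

TB → b; TA → a; S → b; A → a; S → A X0; X0 → S X1; X1 → A A; S → S X2; X2 → TB X3; X3 → S TA; A → TB TB; A → TB S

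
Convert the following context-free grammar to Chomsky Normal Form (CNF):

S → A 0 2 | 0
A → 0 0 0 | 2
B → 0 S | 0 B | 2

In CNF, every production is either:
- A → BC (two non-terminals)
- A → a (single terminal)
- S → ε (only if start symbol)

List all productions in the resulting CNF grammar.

T0 → 0; T2 → 2; S → 0; A → 2; B → 2; S → A X0; X0 → T0 T2; A → T0 X1; X1 → T0 T0; B → T0 S; B → T0 B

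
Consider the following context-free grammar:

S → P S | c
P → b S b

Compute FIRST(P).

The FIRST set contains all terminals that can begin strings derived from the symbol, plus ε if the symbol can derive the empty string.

We compute FIRST(P) using the standard algorithm.
FIRST(P) = {b}
FIRST(S) = {b, c}
Therefore, FIRST(P) = {b}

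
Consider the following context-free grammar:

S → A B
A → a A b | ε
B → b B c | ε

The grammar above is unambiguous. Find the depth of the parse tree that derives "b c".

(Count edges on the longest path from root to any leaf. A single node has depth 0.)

3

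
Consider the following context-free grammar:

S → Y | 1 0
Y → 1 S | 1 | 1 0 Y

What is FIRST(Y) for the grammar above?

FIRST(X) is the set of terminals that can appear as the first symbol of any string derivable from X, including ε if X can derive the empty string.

We compute FIRST(Y) using the standard algorithm.
FIRST(S) = {1}
FIRST(Y) = {1}
Therefore, FIRST(Y) = {1}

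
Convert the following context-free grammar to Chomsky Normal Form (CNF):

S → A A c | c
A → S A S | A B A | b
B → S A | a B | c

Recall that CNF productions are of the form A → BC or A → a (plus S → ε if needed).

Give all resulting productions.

TC → c; S → c; A → b; TA → a; B → c; S → A X0; X0 → A TC; A → S X1; X1 → A S; A → A X2; X2 → B A; B → S A; B → TA B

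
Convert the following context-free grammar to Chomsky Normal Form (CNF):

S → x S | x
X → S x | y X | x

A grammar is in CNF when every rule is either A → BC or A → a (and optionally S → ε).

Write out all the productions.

TX → x; S → x; TY → y; X → x; S → TX S; X → S TX; X → TY X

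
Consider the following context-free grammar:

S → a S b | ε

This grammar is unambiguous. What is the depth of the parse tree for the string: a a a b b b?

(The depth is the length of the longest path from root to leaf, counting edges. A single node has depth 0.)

4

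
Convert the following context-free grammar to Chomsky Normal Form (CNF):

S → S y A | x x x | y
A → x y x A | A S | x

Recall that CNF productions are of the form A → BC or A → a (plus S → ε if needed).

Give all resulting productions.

TY → y; TX → x; S → y; A → x; S → S X0; X0 → TY A; S → TX X1; X1 → TX TX; A → TX X2; X2 → TY X3; X3 → TX A; A → A S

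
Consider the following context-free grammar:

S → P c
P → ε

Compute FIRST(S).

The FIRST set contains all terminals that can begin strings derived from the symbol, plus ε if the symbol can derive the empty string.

We compute FIRST(S) using the standard algorithm.
FIRST(P) = {ε}
FIRST(S) = {c}
Therefore, FIRST(S) = {c}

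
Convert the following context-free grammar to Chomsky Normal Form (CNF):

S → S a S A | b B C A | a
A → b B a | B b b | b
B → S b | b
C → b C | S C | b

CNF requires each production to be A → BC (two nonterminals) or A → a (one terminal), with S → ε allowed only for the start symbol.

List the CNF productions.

TA → a; TB → b; S → a; A → b; B → b; C → b; S → S X0; X0 → TA X1; X1 → S A; S → TB X2; X2 → B X3; X3 → C A; A → TB X4; X4 → B TA; A → B X5; X5 → TB TB; B → S TB; C → TB C; C → S C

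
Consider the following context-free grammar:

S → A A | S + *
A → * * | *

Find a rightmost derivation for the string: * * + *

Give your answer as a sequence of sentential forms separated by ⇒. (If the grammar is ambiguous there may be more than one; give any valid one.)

S ⇒ S + * ⇒ A A + * ⇒ A * + * ⇒ * * + *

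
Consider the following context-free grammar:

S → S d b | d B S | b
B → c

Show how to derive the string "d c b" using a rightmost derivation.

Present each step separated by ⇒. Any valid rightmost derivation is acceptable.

S ⇒ d B S ⇒ d B b ⇒ d c b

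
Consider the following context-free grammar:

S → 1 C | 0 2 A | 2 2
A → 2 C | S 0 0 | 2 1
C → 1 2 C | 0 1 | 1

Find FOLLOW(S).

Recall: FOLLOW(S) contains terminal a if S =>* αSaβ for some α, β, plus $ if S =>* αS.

We compute FOLLOW(S) using the standard algorithm.
FOLLOW(S) starts with {$}.
FIRST(A) = {0, 1, 2}
FIRST(C) = {0, 1}
FIRST(S) = {0, 1, 2}
FOLLOW(A) = {$, 0}
FOLLOW(C) = {$, 0}
FOLLOW(S) = {$, 0}
Therefore, FOLLOW(S) = {$, 0}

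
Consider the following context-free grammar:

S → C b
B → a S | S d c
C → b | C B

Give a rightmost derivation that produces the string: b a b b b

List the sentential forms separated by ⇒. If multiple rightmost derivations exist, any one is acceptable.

S ⇒ C b ⇒ C B b ⇒ C a S b ⇒ C a C b b ⇒ C a b b b ⇒ b a b b b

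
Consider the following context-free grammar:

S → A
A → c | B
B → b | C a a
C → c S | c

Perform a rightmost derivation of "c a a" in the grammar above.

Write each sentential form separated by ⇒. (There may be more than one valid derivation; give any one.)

S ⇒ A ⇒ B ⇒ C a a ⇒ c a a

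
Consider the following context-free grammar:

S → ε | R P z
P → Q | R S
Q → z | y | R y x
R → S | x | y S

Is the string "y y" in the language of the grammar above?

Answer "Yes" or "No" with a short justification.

No - no valid derivation exists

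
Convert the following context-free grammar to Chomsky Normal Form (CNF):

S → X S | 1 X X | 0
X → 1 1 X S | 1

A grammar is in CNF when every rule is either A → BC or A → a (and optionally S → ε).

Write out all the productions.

T1 → 1; S → 0; X → 1; S → X S; S → T1 X0; X0 → X X; X → T1 X1; X1 → T1 X2; X2 → X S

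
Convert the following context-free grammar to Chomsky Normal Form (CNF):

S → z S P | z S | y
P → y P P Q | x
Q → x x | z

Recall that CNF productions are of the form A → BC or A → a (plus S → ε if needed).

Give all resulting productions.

TZ → z; S → y; TY → y; P → x; TX → x; Q → z; S → TZ X0; X0 → S P; S → TZ S; P → TY X1; X1 → P X2; X2 → P Q; Q → TX TX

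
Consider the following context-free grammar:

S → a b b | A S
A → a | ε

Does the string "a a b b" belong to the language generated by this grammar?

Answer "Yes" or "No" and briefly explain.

Yes - a valid derivation exists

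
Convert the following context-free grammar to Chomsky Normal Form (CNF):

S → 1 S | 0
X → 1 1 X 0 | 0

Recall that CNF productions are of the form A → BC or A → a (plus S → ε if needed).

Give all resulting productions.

T1 → 1; S → 0; T0 → 0; X → 0; S → T1 S; X → T1 X0; X0 → T1 X1; X1 → X T0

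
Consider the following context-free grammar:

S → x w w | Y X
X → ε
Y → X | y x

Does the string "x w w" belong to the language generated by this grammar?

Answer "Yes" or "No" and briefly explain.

Yes - a valid derivation exists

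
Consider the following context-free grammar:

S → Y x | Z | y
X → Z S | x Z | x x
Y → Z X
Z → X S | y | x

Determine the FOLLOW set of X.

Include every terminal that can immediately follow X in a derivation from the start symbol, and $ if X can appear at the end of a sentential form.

We compute FOLLOW(X) using the standard algorithm.
FOLLOW(S) starts with {$}.
FIRST(S) = {x, y}
FIRST(X) = {x, y}
FIRST(Y) = {x, y}
FIRST(Z) = {x, y}
FOLLOW(S) = {$, x, y}
FOLLOW(X) = {x, y}
FOLLOW(Y) = {x}
FOLLOW(Z) = {$, x, y}
Therefore, FOLLOW(X) = {x, y}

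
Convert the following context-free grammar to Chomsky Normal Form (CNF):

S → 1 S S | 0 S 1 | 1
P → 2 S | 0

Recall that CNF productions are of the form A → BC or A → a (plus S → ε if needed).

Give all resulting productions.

T1 → 1; T0 → 0; S → 1; T2 → 2; P → 0; S → T1 X0; X0 → S S; S → T0 X1; X1 → S T1; P → T2 S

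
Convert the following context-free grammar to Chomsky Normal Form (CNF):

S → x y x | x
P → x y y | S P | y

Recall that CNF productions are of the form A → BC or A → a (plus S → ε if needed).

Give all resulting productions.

TX → x; TY → y; S → x; P → y; S → TX X0; X0 → TY TX; P → TX X1; X1 → TY TY; P → S P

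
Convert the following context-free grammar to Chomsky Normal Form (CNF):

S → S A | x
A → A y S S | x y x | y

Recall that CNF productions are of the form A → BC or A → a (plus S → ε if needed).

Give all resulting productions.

S → x; TY → y; TX → x; A → y; S → S A; A → A X0; X0 → TY X1; X1 → S S; A → TX X2; X2 → TY TX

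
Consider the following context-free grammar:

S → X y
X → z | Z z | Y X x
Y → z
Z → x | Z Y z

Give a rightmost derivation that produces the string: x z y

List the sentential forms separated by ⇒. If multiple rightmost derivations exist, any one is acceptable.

S ⇒ X y ⇒ Z z y ⇒ x z y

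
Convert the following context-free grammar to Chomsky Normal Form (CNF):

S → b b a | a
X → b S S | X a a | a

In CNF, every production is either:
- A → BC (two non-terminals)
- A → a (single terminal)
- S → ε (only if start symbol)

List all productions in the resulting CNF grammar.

TB → b; TA → a; S → a; X → a; S → TB X0; X0 → TB TA; X → TB X1; X1 → S S; X → X X2; X2 → TA TA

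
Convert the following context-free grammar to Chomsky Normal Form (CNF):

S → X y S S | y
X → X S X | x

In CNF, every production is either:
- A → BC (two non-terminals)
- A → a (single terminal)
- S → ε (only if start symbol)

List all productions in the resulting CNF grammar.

TY → y; S → y; X → x; S → X X0; X0 → TY X1; X1 → S S; X → X X2; X2 → S X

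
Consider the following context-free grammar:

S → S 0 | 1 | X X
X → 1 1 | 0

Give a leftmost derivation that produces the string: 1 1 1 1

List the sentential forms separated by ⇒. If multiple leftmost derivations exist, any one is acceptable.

S ⇒ X X ⇒ 1 1 X ⇒ 1 1 1 1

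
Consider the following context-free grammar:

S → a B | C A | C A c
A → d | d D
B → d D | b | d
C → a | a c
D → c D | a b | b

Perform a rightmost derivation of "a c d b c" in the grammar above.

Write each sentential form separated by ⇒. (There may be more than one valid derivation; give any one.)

S ⇒ C A c ⇒ C d D c ⇒ C d b c ⇒ a c d b c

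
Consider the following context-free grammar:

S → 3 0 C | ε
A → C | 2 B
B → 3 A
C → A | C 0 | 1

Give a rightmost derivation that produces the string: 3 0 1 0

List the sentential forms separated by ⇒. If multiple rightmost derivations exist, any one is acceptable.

S ⇒ 3 0 C ⇒ 3 0 C 0 ⇒ 3 0 1 0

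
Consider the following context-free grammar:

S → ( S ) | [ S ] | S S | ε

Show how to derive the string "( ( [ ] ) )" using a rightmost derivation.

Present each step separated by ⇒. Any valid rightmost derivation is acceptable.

S ⇒ ( S ) ⇒ ( ( S ) ) ⇒ ( ( [ S ] ) ) ⇒ ( ( [ ] ) )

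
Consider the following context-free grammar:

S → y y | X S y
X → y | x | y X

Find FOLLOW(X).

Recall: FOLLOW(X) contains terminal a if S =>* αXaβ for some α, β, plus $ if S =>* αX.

We compute FOLLOW(X) using the standard algorithm.
FOLLOW(S) starts with {$}.
FIRST(S) = {x, y}
FIRST(X) = {x, y}
FOLLOW(S) = {$, y}
FOLLOW(X) = {x, y}
Therefore, FOLLOW(X) = {x, y}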